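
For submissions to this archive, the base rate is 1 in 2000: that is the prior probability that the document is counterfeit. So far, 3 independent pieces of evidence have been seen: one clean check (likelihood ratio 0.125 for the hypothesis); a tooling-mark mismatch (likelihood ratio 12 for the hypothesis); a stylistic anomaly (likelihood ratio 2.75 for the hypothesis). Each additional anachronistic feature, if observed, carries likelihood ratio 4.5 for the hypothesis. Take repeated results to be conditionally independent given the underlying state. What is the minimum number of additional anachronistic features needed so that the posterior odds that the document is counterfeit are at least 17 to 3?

Prior odds = 0.0005/0.9995 = 1/1999.
Combined Bayes factor of the evidence already in hand = 0.125 × 12 × 2.75 = 4.125.
Odds after that evidence = (1/1999) × 4.125 = 33/15992.
Target odds = 17/3.
Need 4.5ⁿ ≥ 17/3 ÷ (33/15992) = 271864/99.
4.5⁵ = 1845.28125 falls short of 271864/99 but 4.5⁶ = 8303.765625 reaches it, so n = 6.

6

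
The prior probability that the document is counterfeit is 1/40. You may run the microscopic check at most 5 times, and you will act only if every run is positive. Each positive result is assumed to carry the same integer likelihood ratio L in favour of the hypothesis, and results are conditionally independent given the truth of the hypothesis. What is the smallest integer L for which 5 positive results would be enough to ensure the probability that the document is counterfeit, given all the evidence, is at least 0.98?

5

Prior odds = 0.025/0.975 = 1/39.
Target odds = 0.98/0.02 = 49.
Need L⁵ ≥ 49 ÷ (1/39) = 1911.
4⁵ = 1024 < 1911 ≤ 3125 = 5⁵, so L = 5.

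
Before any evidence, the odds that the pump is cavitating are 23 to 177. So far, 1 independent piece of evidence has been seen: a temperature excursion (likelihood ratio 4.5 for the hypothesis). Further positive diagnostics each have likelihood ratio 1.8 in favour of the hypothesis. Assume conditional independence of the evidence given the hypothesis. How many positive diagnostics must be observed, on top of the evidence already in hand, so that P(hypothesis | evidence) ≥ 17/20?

4

Prior odds = 23/177.
Bayes factor of the evidence already in hand = 4.5.
Odds after that evidence = (23/177) × 4.5 = 69/118.
Target odds = 0.85/0.15 = 17/3.
Need 1.8ⁿ ≥ 17/3 ÷ (69/118) = 2006/207.
1.8³ = 5.832 falls short of 2006/207 but 1.8⁴ = 10.4976 reaches it, so n = 4.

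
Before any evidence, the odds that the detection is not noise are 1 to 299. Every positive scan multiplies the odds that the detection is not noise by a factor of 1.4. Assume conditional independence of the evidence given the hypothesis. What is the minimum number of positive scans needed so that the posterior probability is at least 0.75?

21

Prior odds = 1/299.
Likelihood ratio per positive scan = 1.4.
Target posterior odds = 0.75/0.25 = 3.
Require 1.4ⁿ ≥ 3 ÷ (1/299) = 897.
1.4²⁰ ≈836.683 falls short of 897 but 1.4²¹ ≈1171.36 reaches it, so n = 21.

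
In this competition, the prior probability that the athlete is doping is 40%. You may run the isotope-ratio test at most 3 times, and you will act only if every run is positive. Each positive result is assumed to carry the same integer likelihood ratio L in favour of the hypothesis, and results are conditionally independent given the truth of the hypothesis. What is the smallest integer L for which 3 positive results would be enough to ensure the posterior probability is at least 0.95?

Prior odds = 0.4/0.6 = 2/3.
Target odds = 0.95/0.05 = 19.
Need L³ ≥ 19 ÷ (2/3) = 28.5.
3³ = 27 < 28.5 ≤ 64 = 4³, so L = 4.

4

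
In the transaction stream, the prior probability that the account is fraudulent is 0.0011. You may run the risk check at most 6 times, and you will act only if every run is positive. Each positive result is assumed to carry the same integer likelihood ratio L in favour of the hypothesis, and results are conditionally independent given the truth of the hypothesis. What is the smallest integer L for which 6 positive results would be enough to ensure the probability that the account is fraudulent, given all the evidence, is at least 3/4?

4

Prior odds = 0.0011/0.9989 = 11/9989.
Target odds = 0.75/0.25 = 3.
Need L⁶ ≥ 3 ÷ (11/9989) = 29967/11.
3⁶ = 729 < 29967/11 ≤ 4096 = 4⁶, so L = 4.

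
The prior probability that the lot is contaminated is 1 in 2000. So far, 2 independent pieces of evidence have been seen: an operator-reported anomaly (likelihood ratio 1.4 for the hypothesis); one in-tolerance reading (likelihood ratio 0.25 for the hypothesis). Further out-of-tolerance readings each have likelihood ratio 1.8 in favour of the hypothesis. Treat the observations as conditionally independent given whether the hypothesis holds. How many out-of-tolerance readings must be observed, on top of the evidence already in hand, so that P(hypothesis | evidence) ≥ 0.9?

Prior odds = 0.0005/0.9995 = 1/1999.
Combined Bayes factor of the evidence already in hand = 1.4 × 0.25 = 0.35.
Odds after that evidence = (1/1999) × 0.35 = 7/39980.
Target odds = 0.9/0.1 = 9.
Need 1.8ⁿ ≥ 9 ÷ (7/39980) = 359820/7.
1.8¹⁸ ≈39346.4 falls short of 359820/7 but 1.8¹⁹ ≈70823.5 reaches it, so n = 19.

19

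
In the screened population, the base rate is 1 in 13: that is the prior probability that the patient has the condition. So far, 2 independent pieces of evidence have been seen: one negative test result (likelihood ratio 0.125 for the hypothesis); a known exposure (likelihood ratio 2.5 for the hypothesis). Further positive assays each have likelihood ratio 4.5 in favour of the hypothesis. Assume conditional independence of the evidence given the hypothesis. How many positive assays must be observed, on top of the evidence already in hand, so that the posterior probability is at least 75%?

Prior odds = (1/13)/(12/13) = 1/12.
Combined Bayes factor of the evidence already in hand = 0.125 × 2.5 = 0.3125.
Odds after that evidence = (1/12) × 0.3125 = 5/192.
Target odds = 0.75/0.25 = 3.
Need 4.5ⁿ ≥ 3 ÷ (5/192) = 115.2.
4.5³ = 91.125 falls short of 115.2 but 4.5⁴ = 410.0625 reaches it, so n = 4.

4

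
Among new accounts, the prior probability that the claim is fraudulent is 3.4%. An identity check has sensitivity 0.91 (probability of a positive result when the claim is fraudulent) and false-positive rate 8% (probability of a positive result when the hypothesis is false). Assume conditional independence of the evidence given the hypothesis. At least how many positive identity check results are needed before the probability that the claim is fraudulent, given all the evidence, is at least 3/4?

Prior odds = 0.034/0.966 = 17/483.
Likelihood ratio of a positive result = 0.91/0.08 = 11.375.
Target posterior odds = 0.75/0.25 = 3.
Require 11.375ⁿ ≥ 3 ÷ (17/483) = 1449/17.
11.375¹ = 11.375 falls short of 1449/17 but 11.375² = 129.390625 reaches it, so n = 2.

2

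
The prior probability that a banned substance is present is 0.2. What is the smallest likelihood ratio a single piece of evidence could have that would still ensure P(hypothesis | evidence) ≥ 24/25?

Prior odds = 0.2/0.8 = 0.25.
Target odds = 0.96/0.04 = 24.
Required Bayes factor = 24 ÷ 0.25 = 96.

96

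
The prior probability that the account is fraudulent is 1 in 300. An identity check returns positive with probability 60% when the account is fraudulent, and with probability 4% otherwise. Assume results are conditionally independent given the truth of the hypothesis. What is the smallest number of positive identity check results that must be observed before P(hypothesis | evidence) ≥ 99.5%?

Prior odds: (1/300) ÷ (299/300) = 1/299.
Likelihood ratio of a positive result = 0.6/0.04 = 15.
Target odds: 0.995 ÷ 0.005 = 199.
Require 15ⁿ ≥ 199 ÷ (1/299) = 59501.
15⁴ = 50625 falls short of 59501 but 15⁵ = 759375 reaches it, so n = 5.

5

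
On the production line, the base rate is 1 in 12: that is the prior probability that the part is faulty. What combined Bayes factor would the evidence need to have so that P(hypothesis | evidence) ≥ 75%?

Prior odds = (1/12)/(11/12) = 1/11.
Target odds = 0.75/0.25 = 3.
Required Bayes factor = 3 ÷ (1/11) = 33.

33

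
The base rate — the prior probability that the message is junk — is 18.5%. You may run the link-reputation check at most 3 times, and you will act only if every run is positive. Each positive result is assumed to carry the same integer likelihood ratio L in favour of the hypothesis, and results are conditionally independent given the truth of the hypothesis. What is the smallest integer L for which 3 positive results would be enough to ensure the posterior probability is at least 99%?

8

Prior odds = 0.185/0.815 = 37/163.
Target odds = 0.99/0.01 = 99.
Need L³ ≥ 99 ÷ (37/163) = 16137/37.
7³ = 343 < 16137/37 ≤ 512 = 8³, so L = 8.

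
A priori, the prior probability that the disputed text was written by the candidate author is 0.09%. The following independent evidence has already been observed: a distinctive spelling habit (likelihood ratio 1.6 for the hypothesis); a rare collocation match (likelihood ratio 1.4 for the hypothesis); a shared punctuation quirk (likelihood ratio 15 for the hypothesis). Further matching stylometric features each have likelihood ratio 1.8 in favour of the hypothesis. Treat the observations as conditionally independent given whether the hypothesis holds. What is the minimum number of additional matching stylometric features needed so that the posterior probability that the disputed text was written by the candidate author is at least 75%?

8

Prior odds = 0.0009/0.9991 = 9/9991.
Combined Bayes factor of the evidence already in hand = 1.6 × 1.4 × 15 = 33.6.
Odds after that evidence = (9/9991) × 33.6 = 1512/49955.
Target odds = 0.75/0.25 = 3.
Need 1.8ⁿ ≥ 3 ÷ (1512/49955) = 49955/504.
1.8⁷ = 4782969/78125 falls short of 49955/504 but 1.8⁸ = 43046721/390625 reaches it, so n = 8.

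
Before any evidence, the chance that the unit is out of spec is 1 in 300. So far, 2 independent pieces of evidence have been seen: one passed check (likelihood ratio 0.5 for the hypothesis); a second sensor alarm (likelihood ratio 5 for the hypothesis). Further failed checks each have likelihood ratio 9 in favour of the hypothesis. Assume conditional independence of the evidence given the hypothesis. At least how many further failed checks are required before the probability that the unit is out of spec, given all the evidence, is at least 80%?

Prior odds = (1/300)/(299/300) = 1/299.
Combined Bayes factor of the evidence already in hand = 0.5 × 5 = 2.5.
Odds after that evidence = (1/299) × 2.5 = 5/598.
Target odds = 0.8/0.2 = 4.
Need 9ⁿ ≥ 4 ÷ (5/598) = 478.4.
9² = 81 falls short of 478.4 but 9³ = 729 reaches it, so n = 3.

3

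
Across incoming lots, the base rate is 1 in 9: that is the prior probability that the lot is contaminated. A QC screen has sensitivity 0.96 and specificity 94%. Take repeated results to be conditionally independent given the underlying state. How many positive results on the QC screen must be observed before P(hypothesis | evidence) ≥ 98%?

Prior odds = (1/9)/(8/9) = 0.125.
False-positive rate = 1 − 0.94 = 0.06; likelihood ratio of a positive = 0.96/0.06 = 16.
Target odds: 0.98 ÷ 0.02 = 49.
Need 0.125 × 16ⁿ ≥ 49, i.e. 16ⁿ ≥ 392.
16² = 256 falls short of 392 but 16³ = 4096 reaches it, so n = 3.

3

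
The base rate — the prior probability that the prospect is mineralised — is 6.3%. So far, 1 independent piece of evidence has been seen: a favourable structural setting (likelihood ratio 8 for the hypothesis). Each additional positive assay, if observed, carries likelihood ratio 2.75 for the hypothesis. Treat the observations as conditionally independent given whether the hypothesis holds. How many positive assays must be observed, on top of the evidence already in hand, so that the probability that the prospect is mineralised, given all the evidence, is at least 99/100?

Prior odds = 0.063/0.937 = 63/937.
Bayes factor of the evidence already in hand = 8.
Odds after that evidence = (63/937) × 8 = 504/937.
Target odds = 0.99/0.01 = 99.
Need 2.75ⁿ ≥ 99 ÷ (504/937) = 10307/56.
2.75⁵ = 161051/1024 falls short of 10307/56 but 2.75⁶ = 1771561/4096 reaches it, so n = 6.

6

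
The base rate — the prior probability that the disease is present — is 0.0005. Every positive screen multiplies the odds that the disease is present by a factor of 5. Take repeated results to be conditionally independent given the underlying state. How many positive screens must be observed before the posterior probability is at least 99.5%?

Prior odds = 0.0005/0.9995 = 1/1999.
Likelihood ratio per positive screen = 5.
Target posterior odds = 0.995/0.005 = 199.
Require 5ⁿ ≥ 199 ÷ (1/1999) = 397801.
5⁸ = 390625 falls short of 397801 but 5⁹ = 1953125 reaches it, so n = 9.

9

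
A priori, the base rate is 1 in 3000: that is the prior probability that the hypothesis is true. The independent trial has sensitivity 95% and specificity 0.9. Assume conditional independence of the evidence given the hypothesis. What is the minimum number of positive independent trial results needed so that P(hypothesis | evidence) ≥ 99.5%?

Prior odds = (1/3000)/(2999/3000) = 1/2999.
False-positive rate = 1 − 0.9 = 0.1; likelihood ratio of a positive = 0.95/0.1 = 9.5.
Target posterior odds = 0.995/0.005 = 199.
Need (1/2999) × 9.5ⁿ ≥ 199, i.e. 9.5ⁿ ≥ 596801.
9.5⁵ = 77378.09375 falls short of 596801 but 9.5⁶ = 47045881/64 reaches it, so n = 6.

6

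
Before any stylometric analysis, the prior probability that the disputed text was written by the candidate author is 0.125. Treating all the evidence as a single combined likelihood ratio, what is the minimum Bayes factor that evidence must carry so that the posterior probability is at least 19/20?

Prior odds = 0.125/0.875 = 1/7.
Target odds = 0.95/0.05 = 19.
Required Bayes factor = 19 ÷ (1/7) = 133.

133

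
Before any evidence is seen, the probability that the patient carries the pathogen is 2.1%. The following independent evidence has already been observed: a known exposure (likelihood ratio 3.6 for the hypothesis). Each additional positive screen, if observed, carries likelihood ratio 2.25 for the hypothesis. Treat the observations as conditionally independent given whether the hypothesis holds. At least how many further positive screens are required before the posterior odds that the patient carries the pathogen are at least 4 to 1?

Prior odds = 0.021/0.979 = 21/979.
Bayes factor of the evidence already in hand = 3.6.
Odds after that evidence = (21/979) × 3.6 = 378/4895.
Target odds = 4.
Need 2.25ⁿ ≥ 4 ÷ (378/4895) = 9790/189.
2.25⁴ = 25.62890625 falls short of 9790/189 but 2.25⁵ = 59049/1024 reaches it, so n = 5.

5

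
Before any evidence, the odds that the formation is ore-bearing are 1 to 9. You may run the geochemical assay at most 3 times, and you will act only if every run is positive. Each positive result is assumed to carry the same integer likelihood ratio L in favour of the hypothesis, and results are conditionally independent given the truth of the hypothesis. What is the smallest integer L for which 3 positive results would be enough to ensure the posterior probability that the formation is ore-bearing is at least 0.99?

Prior odds = 1/9.
Target odds = 0.99/0.01 = 99.
Need L³ ≥ 99 ÷ (1/9) = 891.
9³ = 729 < 891 ≤ 1000 = 10³, so L = 10.

10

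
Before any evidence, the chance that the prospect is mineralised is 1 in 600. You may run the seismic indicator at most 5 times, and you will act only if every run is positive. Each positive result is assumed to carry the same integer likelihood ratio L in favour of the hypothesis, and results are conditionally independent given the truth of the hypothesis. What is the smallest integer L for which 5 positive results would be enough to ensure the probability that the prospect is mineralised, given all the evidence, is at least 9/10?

6

Prior odds = (1/600)/(599/600) = 1/599.
Target odds = 0.9/0.1 = 9.
Need L⁵ ≥ 9 ÷ (1/599) = 5391.
5⁵ = 3125 < 5391 ≤ 7776 = 6⁵, so L = 6.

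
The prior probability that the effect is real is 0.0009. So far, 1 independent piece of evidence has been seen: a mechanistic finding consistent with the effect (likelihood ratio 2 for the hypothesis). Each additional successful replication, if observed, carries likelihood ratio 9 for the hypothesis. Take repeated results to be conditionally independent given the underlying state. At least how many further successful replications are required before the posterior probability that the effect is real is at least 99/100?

5

Prior odds = 0.0009/0.9991 = 9/9991.
Bayes factor of the evidence already in hand = 2.
Odds after that evidence = (9/9991) × 2 = 18/9991.
Target odds = 0.99/0.01 = 99.
Need 9ⁿ ≥ 99 ÷ (18/9991) = 54950.5.
9⁴ = 6561 falls short of 54950.5 but 9⁵ = 59049 reaches it, so n = 5.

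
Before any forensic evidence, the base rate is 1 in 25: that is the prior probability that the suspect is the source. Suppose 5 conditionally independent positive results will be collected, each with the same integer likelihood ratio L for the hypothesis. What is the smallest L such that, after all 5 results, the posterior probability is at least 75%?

3

Prior odds = 0.04/0.96 = 1/24.
Target odds = 0.75/0.25 = 3.
Need L⁵ ≥ 3 ÷ (1/24) = 72.
2⁵ = 32 < 72 ≤ 243 = 3⁵, so L = 3.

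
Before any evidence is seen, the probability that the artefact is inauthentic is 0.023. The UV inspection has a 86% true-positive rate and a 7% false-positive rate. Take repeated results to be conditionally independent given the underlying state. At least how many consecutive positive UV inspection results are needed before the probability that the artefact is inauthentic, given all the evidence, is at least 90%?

3

Prior odds: 0.023 ÷ 0.977 = 23/977.
Likelihood ratio of a positive result = 0.86/0.07 = 86/7.
Target odds: 0.9 ÷ 0.1 = 9.
Require (86/7)ⁿ ≥ 9 ÷ (23/977) = 8793/23.
(86/7)² = 7396/49 falls short of 8793/23 but (86/7)³ = 636056/343 reaches it, so n = 3.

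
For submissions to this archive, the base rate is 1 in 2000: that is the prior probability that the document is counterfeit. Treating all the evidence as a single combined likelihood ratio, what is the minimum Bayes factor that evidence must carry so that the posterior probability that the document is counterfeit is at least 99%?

Prior odds = 0.0005/0.9995 = 1/1999.
Target odds = 0.99/0.01 = 99.
Required Bayes factor = 99 ÷ (1/1999) = 197901.

197901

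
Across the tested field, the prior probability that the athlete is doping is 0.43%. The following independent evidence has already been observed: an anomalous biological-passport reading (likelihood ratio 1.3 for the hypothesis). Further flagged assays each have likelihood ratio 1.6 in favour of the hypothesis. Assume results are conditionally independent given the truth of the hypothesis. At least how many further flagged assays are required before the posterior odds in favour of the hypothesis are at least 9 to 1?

Prior odds = 0.0043/0.9957 = 43/9957.
Bayes factor of the evidence already in hand = 1.3.
Odds after that evidence = (43/9957) × 1.3 = 559/99570.
Target odds = 9.
Need 1.6ⁿ ≥ 9 ÷ (559/99570) = 896130/559.
1.6¹⁵ ≈1152.92 falls short of 896130/559 but 1.6¹⁶ ≈1844.67 reaches it, so n = 16.

16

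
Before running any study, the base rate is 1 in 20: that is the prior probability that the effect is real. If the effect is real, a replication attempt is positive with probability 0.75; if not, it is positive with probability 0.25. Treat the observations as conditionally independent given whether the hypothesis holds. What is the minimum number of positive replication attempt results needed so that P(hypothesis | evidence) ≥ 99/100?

Prior odds: 0.05 ÷ 0.95 = 1/19.
Likelihood ratio of a positive = 0.75/0.25 = 3.
Target odds: 0.99 ÷ 0.01 = 99.
Require 3ⁿ ≥ 99 ÷ (1/19) = 1881.
3⁶ = 729 falls short of 1881 but 3⁷ = 2187 reaches it, so n = 7.

7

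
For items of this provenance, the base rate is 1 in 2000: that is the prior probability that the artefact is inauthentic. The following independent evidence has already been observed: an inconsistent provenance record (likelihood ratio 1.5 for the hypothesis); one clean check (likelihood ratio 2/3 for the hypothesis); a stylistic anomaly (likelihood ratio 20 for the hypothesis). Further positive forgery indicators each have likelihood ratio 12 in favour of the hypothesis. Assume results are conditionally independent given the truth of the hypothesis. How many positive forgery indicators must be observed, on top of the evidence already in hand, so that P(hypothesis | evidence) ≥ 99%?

4

Prior odds = 0.0005/0.9995 = 1/1999.
Combined Bayes factor of the evidence already in hand = 1.5 × (2/3) × 20 = 20.
Odds after that evidence = (1/1999) × 20 = 20/1999.
Target odds = 0.99/0.01 = 99.
Need 12ⁿ ≥ 99 ÷ (20/1999) = 9895.05.
12³ = 1728 falls short of 9895.05 but 12⁴ = 20736 reaches it, so n = 4.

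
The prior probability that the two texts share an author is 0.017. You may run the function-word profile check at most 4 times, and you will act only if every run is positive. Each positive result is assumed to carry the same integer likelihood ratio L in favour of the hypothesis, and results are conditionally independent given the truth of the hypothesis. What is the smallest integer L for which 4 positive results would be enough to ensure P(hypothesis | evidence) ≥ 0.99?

Prior odds = 0.017/0.983 = 17/983.
Target odds = 0.99/0.01 = 99.
Need L⁴ ≥ 99 ÷ (17/983) = 97317/17.
8⁴ = 4096 < 97317/17 ≤ 6561 = 9⁴, so L = 9.

9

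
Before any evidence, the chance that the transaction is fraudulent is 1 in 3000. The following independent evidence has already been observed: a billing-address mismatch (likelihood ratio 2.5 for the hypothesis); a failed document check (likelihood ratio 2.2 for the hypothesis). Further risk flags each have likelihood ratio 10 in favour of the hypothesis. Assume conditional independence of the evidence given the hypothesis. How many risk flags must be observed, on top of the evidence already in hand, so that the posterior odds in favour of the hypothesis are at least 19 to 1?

5

Prior odds = (1/3000)/(2999/3000) = 1/2999.
Combined Bayes factor of the evidence already in hand = 2.5 × 2.2 = 5.5.
Odds after that evidence = (1/2999) × 5.5 = 11/5998.
Target odds = 19.
Need 10ⁿ ≥ 19 ÷ (11/5998) = 113962/11.
10⁴ = 10000 falls short of 113962/11 but 10⁵ = 100000 reaches it, so n = 5.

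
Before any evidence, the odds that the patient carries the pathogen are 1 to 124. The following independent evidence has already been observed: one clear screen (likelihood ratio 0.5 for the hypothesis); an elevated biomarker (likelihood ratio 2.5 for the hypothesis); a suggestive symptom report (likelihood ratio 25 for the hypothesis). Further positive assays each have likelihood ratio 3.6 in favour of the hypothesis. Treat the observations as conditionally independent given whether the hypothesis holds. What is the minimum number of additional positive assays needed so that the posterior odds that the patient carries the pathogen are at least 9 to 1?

Prior odds = 1/124.
Combined Bayes factor of the evidence already in hand = 0.5 × 2.5 × 25 = 31.25.
Odds after that evidence = (1/124) × 31.25 = 125/496.
Target odds = 9.
Need 3.6ⁿ ≥ 9 ÷ (125/496) = 35.712.
3.6² = 12.96 falls short of 35.712 but 3.6³ = 46.656 reaches it, so n = 3.

3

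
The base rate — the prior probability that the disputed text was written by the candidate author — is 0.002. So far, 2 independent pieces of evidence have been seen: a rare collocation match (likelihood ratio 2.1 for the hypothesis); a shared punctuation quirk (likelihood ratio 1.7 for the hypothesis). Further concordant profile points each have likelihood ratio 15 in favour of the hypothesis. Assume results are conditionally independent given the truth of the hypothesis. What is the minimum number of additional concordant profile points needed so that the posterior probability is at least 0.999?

5

Prior odds = 0.002/0.998 = 1/499.
Combined Bayes factor of the evidence already in hand = 2.1 × 1.7 = 3.57.
Odds after that evidence = (1/499) × 3.57 = 357/49900.
Target odds = 0.999/0.001 = 999.
Need 15ⁿ ≥ 999 ÷ (357/49900) = 16616700/119.
15⁴ = 50625 falls short of 16616700/119 but 15⁵ = 759375 reaches it, so n = 5.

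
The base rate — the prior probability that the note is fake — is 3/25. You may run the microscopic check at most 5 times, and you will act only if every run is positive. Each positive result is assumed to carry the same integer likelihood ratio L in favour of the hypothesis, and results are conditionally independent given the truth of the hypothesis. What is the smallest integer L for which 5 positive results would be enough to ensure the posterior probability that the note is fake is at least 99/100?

Prior odds = 0.12/0.88 = 3/22.
Target odds = 0.99/0.01 = 99.
Need L⁵ ≥ 99 ÷ (3/22) = 726.
3⁵ = 243 < 726 ≤ 1024 = 4⁵, so L = 4.

4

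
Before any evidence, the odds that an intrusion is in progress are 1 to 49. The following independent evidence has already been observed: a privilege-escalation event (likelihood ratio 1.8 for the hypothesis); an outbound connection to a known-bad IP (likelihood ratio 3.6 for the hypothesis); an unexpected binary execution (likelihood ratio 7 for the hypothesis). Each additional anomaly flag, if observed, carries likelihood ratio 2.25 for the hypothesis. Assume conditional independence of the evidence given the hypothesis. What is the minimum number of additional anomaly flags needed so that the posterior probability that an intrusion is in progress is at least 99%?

Prior odds = 1/49.
Combined Bayes factor of the evidence already in hand = 1.8 × 3.6 × 7 = 45.36.
Odds after that evidence = (1/49) × 45.36 = 162/175.
Target odds = 0.99/0.01 = 99.
Need 2.25ⁿ ≥ 99 ÷ (162/175) = 1925/18.
2.25⁵ = 59049/1024 falls short of 1925/18 but 2.25⁶ = 531441/4096 reaches it, so n = 6.

6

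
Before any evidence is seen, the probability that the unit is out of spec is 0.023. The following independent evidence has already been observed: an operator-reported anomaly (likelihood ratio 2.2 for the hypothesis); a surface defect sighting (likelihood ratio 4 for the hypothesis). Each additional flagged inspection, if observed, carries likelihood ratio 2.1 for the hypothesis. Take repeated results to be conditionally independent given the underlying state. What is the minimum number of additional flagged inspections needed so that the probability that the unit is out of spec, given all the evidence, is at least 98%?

Prior odds = 0.023/0.977 = 23/977.
Combined Bayes factor of the evidence already in hand = 2.2 × 4 = 8.8.
Odds after that evidence = (23/977) × 8.8 = 1012/4885.
Target odds = 0.98/0.02 = 49.
Need 2.1ⁿ ≥ 49 ÷ (1012/4885) = 239365/1012.
2.1⁷ ≈180.109 falls short of 239365/1012 but 2.1⁸ ≈378.229 reaches it, so n = 8.

8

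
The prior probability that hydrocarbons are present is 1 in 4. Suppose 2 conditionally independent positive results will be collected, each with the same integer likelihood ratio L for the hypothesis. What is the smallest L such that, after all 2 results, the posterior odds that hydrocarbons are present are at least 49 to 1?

Prior odds = 0.25/0.75 = 1/3.
Target odds = 49.
Need L² ≥ 49 ÷ (1/3) = 147.
12² = 144 < 147 ≤ 169 = 13², so L = 13.

13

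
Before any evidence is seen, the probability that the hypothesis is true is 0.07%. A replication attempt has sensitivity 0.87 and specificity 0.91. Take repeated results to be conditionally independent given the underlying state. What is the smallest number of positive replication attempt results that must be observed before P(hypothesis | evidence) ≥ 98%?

5

Prior odds: 0.0007 ÷ 0.9993 = 7/9993.
False-positive rate = 1 − 0.91 = 0.09; likelihood ratio of a positive = 0.87/0.09 = 29/3.
Target posterior odds = 0.98/0.02 = 49.
Require (29/3)ⁿ ≥ 49 ÷ (7/9993) = 69951.
(29/3)⁴ = 707281/81 falls short of 69951 but (29/3)⁵ = 20511149/243 reaches it, so n = 5.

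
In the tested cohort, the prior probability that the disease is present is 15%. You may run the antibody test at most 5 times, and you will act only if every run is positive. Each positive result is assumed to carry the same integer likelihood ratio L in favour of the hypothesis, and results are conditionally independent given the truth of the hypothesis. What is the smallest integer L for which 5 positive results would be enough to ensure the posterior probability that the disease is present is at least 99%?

4

Prior odds = 0.15/0.85 = 3/17.
Target odds = 0.99/0.01 = 99.
Need L⁵ ≥ 99 ÷ (3/17) = 561.
3⁵ = 243 < 561 ≤ 1024 = 4⁵, so L = 4.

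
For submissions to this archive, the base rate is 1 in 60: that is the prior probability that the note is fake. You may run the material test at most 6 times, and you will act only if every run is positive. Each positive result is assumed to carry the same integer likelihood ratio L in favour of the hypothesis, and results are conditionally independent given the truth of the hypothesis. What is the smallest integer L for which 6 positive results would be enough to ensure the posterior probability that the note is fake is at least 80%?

Prior odds = (1/60)/(59/60) = 1/59.
Target odds = 0.8/0.2 = 4.
Need L⁶ ≥ 4 ÷ (1/59) = 236.
2⁶ = 64 < 236 ≤ 729 = 3⁶, so L = 3.

3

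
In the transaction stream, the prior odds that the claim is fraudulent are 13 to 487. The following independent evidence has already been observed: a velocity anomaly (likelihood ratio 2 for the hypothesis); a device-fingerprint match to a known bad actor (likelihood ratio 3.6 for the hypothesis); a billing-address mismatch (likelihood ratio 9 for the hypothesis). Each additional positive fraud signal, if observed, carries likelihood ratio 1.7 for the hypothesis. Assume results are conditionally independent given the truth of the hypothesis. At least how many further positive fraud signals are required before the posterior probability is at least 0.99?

8

Prior odds = 13/487.
Combined Bayes factor of the evidence already in hand = 2 × 3.6 × 9 = 64.8.
Odds after that evidence = (13/487) × 64.8 = 4212/2435.
Target odds = 0.99/0.01 = 99.
Need 1.7ⁿ ≥ 99 ÷ (4212/2435) = 26785/468.
1.7⁷ = 410338673/10000000 falls short of 26785/468 but 1.7⁸ ≈69.7576 reaches it, so n = 8.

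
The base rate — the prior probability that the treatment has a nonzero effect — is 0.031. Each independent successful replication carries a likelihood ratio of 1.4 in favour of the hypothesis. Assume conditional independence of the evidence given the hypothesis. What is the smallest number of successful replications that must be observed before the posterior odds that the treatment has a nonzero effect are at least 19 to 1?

Prior odds = 0.031/0.969 = 31/969.
Likelihood ratio per successful replication = 1.4.
Target odds = 19.
Need (31/969) × 1.4ⁿ ≥ 19, i.e. 1.4ⁿ ≥ 18411/31.
1.4¹⁸ ≈426.879 falls short of 18411/31 but 1.4¹⁹ ≈597.63 reaches it, so n = 19.

19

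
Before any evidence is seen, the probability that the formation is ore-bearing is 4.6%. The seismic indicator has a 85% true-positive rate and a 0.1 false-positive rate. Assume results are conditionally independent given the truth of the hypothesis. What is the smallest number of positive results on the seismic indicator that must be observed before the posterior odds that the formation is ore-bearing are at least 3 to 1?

Prior odds: 0.046 ÷ 0.954 = 23/477.
Likelihood ratio of a positive result = 0.85/0.1 = 8.5.
Target odds = 3.
Require 8.5ⁿ ≥ 3 ÷ (23/477) = 1431/23.
8.5¹ = 8.5 falls short of 1431/23 but 8.5² = 72.25 reaches it, so n = 2.

2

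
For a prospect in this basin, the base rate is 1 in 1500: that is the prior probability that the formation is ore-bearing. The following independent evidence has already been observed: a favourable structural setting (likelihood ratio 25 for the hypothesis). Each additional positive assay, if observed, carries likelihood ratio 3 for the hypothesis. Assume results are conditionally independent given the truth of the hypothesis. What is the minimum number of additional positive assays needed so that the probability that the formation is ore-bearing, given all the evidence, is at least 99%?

8

Prior odds = (1/1500)/(1499/1500) = 1/1499.
Bayes factor of the evidence already in hand = 25.
Odds after that evidence = (1/1499) × 25 = 25/1499.
Target odds = 0.99/0.01 = 99.
Need 3ⁿ ≥ 99 ÷ (25/1499) = 5936.04.
3⁷ = 2187 falls short of 5936.04 but 3⁸ = 6561 reaches it, so n = 8.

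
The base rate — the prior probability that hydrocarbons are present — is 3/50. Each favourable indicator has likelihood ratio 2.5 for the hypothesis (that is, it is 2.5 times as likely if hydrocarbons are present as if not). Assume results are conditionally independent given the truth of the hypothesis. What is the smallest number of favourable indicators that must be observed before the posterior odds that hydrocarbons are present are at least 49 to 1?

Prior odds: 0.06 ÷ 0.94 = 3/47.
Likelihood ratio per favourable indicator = 2.5.
Target odds = 49.
Require 2.5ⁿ ≥ 49 ÷ (3/47) = 2303/3.
2.5⁷ = 610.3515625 falls short of 2303/3 but 2.5⁸ = 390625/256 reaches it, so n = 8.

8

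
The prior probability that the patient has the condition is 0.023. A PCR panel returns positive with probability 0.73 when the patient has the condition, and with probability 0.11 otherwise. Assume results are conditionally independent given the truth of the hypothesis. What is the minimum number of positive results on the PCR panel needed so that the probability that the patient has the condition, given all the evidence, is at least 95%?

4

Prior odds: 0.023 ÷ 0.977 = 23/977.
Likelihood ratio of a positive result = 0.73/0.11 = 73/11.
Target posterior odds = 0.95/0.05 = 19.
Need (23/977) × (73/11)ⁿ ≥ 19, i.e. (73/11)ⁿ ≥ 18563/23.
(73/11)³ = 389017/1331 falls short of 18563/23 but (73/11)⁴ = 28398241/14641 reaches it, so n = 4.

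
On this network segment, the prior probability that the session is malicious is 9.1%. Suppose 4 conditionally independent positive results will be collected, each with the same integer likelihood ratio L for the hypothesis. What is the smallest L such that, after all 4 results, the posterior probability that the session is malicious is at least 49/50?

Prior odds = 0.091/0.909 = 91/909.
Target odds = 0.98/0.02 = 49.
Need L⁴ ≥ 49 ÷ (91/909) = 6363/13.
4⁴ = 256 < 6363/13 ≤ 625 = 5⁴, so L = 5.

5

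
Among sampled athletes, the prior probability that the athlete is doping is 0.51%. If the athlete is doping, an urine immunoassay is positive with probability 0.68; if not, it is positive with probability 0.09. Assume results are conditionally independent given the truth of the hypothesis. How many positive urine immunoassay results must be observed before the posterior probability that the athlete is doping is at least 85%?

Prior odds = 0.0051/0.9949 = 51/9949.
Likelihood ratio of a positive = 0.68/0.09 = 68/9.
Target odds: 0.85 ÷ 0.15 = 17/3.
Need (51/9949) × (68/9)ⁿ ≥ 17/3, i.e. (68/9)ⁿ ≥ 9949/9.
(68/9)³ = 314432/729 falls short of 9949/9 but (68/9)⁴ = 21381376/6561 reaches it, so n = 4.

4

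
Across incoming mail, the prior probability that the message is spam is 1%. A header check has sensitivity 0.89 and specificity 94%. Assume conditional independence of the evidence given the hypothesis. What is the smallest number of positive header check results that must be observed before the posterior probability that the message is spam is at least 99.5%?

4

Prior odds = 0.01/0.99 = 1/99.
False-positive rate = 1 − 0.94 = 0.06; likelihood ratio of a positive = 0.89/0.06 = 89/6.
Target posterior odds = 0.995/0.005 = 199.
Need (1/99) × (89/6)ⁿ ≥ 199, i.e. (89/6)ⁿ ≥ 19701.
(89/6)³ = 704969/216 falls short of 19701 but (89/6)⁴ = 62742241/1296 reaches it, so n = 4.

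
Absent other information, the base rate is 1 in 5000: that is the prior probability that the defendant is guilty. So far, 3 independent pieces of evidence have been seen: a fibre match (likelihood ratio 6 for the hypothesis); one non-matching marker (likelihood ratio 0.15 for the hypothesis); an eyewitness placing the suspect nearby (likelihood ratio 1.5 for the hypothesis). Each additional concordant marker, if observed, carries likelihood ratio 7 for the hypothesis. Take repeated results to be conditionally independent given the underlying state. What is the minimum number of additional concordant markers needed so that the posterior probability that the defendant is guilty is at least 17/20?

6

Prior odds = 0.0002/0.9998 = 1/4999.
Combined Bayes factor of the evidence already in hand = 6 × 0.15 × 1.5 = 1.35.
Odds after that evidence = (1/4999) × 1.35 = 27/99980.
Target odds = 0.85/0.15 = 17/3.
Need 7ⁿ ≥ 17/3 ÷ (27/99980) = 1699660/81.
7⁵ = 16807 falls short of 1699660/81 but 7⁶ = 117649 reaches it, so n = 6.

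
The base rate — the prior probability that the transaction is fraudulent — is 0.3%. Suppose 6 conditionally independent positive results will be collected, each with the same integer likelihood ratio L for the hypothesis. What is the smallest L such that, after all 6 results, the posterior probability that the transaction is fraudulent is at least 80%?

4

Prior odds = 0.003/0.997 = 3/997.
Target odds = 0.8/0.2 = 4.
Need L⁶ ≥ 4 ÷ (3/997) = 3988/3.
3⁶ = 729 < 3988/3 ≤ 4096 = 4⁶, so L = 4.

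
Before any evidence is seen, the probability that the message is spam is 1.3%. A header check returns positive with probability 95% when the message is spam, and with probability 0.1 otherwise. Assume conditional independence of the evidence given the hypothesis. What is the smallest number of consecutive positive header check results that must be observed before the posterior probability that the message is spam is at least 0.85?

3

Prior odds = 0.013/0.987 = 13/987.
Likelihood ratio of a positive result = 0.95/0.1 = 9.5.
Target odds: 0.85 ÷ 0.15 = 17/3.
Require 9.5ⁿ ≥ 17/3 ÷ (13/987) = 5593/13.
9.5² = 90.25 falls short of 5593/13 but 9.5³ = 857.375 reaches it, so n = 3.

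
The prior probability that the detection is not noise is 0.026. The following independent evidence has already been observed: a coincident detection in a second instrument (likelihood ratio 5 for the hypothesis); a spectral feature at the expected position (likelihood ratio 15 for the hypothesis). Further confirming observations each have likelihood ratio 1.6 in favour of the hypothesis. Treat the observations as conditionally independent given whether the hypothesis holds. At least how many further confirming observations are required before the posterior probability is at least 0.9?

Prior odds = 0.026/0.974 = 13/487.
Combined Bayes factor of the evidence already in hand = 5 × 15 = 75.
Odds after that evidence = (13/487) × 75 = 975/487.
Target odds = 0.9/0.1 = 9.
Need 1.6ⁿ ≥ 9 ÷ (975/487) = 1461/325.
1.6³ = 4.096 falls short of 1461/325 but 1.6⁴ = 6.5536 reaches it, so n = 4.

4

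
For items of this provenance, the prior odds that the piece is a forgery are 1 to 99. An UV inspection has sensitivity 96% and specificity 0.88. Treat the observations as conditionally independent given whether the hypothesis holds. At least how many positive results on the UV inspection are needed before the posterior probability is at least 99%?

Prior odds = 1/99.
False-positive rate = 1 − 0.88 = 0.12; likelihood ratio of a positive = 0.96/0.12 = 8.
Target posterior odds = 0.99/0.01 = 99.
Need (1/99) × 8ⁿ ≥ 99, i.e. 8ⁿ ≥ 9801.
8⁴ = 4096 falls short of 9801 but 8⁵ = 32768 reaches it, so n = 5.

5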